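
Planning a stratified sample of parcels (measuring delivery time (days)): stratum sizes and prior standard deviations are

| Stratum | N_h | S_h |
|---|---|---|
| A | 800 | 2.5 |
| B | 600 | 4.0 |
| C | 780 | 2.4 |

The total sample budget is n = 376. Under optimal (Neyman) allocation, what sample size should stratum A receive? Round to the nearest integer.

Neyman allocation: n_h = n · N_h S_h / Σ N_i S_i, with n = 376.
  stratum A: N_h·S_h = 800·2.5 = 2000.00
  stratum B: N_h·S_h = 600·4.0 = 2400.00
  stratum C: N_h·S_h = 780·2.4 = 1872.00
Σ N_h S_h = 6272.00
n for stratum A = 376·2000.00/6272.00 = 119.898 → 120

120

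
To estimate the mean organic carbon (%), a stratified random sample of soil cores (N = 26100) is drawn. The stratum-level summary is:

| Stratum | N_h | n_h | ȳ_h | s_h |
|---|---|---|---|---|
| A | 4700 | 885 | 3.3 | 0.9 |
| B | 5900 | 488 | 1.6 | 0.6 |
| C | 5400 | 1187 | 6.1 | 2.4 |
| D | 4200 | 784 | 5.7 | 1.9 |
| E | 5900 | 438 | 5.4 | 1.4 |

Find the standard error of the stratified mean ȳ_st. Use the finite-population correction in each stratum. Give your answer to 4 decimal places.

V̂(ȳ_st) = Σ W_h² (1 − n_h/N_h) s_h²/n_h, with W_h = N_h/N and N = 26100:
  stratum A: (4700/26100)²·(1 − 885/4700)·0.9²/885 = 2.40909e-05
  stratum B: (5900/26100)²·(1 − 488/5900)·0.6²/488 = 3.45789e-05
  stratum C: (5400/26100)²·(1 − 1187/5400)·2.4²/1187 = 0.00016206
  stratum D: (4200/26100)²·(1 − 784/4200)·1.9²/784 = 9.69789e-05
  stratum E: (5900/26100)²·(1 − 438/5900)·1.4²/438 = 0.000211692
V̂(ȳ_st) = 0.000529401
SE(ȳ_st) = √0.000529401 = 0.0230087

SE(ȳ_st) ≈ 0.0230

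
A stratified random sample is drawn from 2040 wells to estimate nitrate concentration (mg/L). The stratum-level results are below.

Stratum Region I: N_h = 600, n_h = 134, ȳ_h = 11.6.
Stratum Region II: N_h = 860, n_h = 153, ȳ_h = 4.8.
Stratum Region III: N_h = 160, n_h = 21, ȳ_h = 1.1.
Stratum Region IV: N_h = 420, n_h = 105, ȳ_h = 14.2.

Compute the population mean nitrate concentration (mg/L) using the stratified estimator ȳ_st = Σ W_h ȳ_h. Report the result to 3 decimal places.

ȳ_st ≈ 8.445

N = Σ N_h = 2040. Stratum weights W_h = N_h/N.
ȳ_st = (600·11.6 + 860·4.8 + 160·1.1 + 420·14.2) / 2040 = 8.44510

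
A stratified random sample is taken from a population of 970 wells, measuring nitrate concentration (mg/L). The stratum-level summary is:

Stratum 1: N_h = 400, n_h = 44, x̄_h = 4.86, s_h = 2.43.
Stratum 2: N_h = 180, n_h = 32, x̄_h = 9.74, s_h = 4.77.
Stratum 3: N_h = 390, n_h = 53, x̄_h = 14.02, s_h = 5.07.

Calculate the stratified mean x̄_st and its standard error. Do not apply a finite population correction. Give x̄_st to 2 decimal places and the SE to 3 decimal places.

x̄_st ≈ 9.45, SE ≈ 0.355

x̄_st = Σ W_h x̄_h = (400·4.86 + 180·9.74 + 390·14.02)/970 = 9.44845
V̂(x̄_st) = Σ W_h² s_h²/n_h, with W_h = N_h/N and N = 970:
  stratum 1: (400/970)²·2.43²/44 = 0.0228211
  stratum 2: (180/970)²·4.77²/32 = 0.0244843
  stratum 3: (390/970)²·5.07²/53 = 0.0784018
V̂(x̄_st) = 0.125707
SE(x̄_st) = √0.125707 = 0.354552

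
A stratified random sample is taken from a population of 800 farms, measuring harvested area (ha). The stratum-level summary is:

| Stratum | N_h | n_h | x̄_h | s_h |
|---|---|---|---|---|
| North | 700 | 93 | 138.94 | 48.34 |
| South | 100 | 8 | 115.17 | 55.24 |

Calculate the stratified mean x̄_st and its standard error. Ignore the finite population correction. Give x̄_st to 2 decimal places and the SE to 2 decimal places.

x̄_st = Σ W_h x̄_h = (700·138.94 + 100·115.17)/800 = 135.96875
V̂(x̄_st) = Σ W_h² s_h²/n_h, with W_h = N_h/N and N = 800:
  stratum North: (700/800)²·48.34²/93 = 19.2374
  stratum South: (100/800)²·55.24²/8 = 5.95988
V̂(x̄_st) = 25.1973
SE(x̄_st) = √25.1973 = 5.01969

x̄_st ≈ 135.97, SE ≈ 5.02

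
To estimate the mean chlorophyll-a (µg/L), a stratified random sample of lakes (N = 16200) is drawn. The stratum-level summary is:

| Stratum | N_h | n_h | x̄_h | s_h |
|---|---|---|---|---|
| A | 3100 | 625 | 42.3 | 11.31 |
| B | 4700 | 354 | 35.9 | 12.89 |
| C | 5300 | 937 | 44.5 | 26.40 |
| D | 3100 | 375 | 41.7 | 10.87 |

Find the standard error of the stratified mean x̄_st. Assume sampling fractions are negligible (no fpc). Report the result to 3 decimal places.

V̂(x̄_st) = Σ W_h² s_h²/n_h, with W_h = N_h/N and N = 16200:
  stratum A: (3100/16200)²·11.31²/625 = 0.00749443
  stratum B: (4700/16200)²·12.89²/354 = 0.0395065
  stratum C: (5300/16200)²·26.40²/937 = 0.0796141
  stratum D: (3100/16200)²·10.87²/375 = 0.0115378
V̂(x̄_st) = 0.138153
SE(x̄_st) = √0.138153 = 0.371689

SE(x̄_st) ≈ 0.372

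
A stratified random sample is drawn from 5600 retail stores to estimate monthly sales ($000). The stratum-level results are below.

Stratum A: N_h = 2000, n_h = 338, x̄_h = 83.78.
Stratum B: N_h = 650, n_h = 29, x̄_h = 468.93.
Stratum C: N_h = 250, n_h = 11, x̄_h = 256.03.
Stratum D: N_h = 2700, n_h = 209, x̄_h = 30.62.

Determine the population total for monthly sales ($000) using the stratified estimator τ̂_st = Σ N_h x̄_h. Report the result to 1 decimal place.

τ̂_st ≈ 619046.0

τ̂_st = Σ N_h x̄_h = 2000·83.78 + 650·468.93 + 250·256.03 + 2700·30.62 = 619046.0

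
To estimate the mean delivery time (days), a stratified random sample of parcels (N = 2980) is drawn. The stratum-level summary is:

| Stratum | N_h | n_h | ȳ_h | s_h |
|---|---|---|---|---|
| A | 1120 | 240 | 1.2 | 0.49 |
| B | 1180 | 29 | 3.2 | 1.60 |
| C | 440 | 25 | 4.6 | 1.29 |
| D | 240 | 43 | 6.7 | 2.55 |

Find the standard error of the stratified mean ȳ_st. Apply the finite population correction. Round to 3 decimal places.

SE(ȳ_st) ≈ 0.126

V̂(ȳ_st) = Σ W_h² (1 − n_h/N_h) s_h²/n_h, with W_h = N_h/N and N = 2980:
  stratum A: (1120/2980)²·(1 − 240/1120)·0.49²/240 = 0.000111032
  stratum B: (1180/2980)²·(1 − 29/1180)·1.60²/29 = 0.013501
  stratum C: (440/2980)²·(1 − 25/440)·1.29²/25 = 0.0013687
  stratum D: (240/2980)²·(1 − 43/240)·2.55²/43 = 0.000805113
V̂(ȳ_st) = 0.0157859
SE(ȳ_st) = √0.0157859 = 0.125642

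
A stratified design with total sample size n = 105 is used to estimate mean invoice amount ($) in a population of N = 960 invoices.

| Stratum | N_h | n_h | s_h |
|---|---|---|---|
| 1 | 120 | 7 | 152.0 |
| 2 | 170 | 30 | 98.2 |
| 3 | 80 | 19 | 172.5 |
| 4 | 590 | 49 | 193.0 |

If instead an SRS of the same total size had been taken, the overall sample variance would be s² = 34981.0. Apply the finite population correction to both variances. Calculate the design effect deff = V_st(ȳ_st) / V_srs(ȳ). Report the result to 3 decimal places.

V̂(ȳ_st) = Σ W_h² (1 − n_h/N_h) s_h²/n_h, with W_h = N_h/N and N = 960:
  stratum 1: (120/960)²·(1 − 7/120)·152.0²/7 = 48.5631
  stratum 2: (170/960)²·(1 − 30/170)·98.2²/30 = 8.30111
  stratum 3: (80/960)²·(1 − 19/80)·172.5²/19 = 8.29281
  stratum 4: (590/960)²·(1 − 49/590)·193.0²/49 = 263.285
V_st = 328.442
V_srs = (1 − 105/960)·34981.0/105 = 296.714
deff = V_st / V_srs = 328.442/296.714 = 1.1069

deff ≈ 1.107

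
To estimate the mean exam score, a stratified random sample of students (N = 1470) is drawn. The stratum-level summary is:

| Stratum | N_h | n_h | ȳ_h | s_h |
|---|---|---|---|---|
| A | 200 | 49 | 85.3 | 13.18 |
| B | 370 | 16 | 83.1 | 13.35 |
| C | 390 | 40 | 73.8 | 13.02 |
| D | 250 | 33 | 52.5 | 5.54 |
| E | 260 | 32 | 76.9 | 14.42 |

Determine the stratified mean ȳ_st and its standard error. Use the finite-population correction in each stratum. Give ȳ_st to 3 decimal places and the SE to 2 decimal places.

ȳ_st = Σ W_h ȳ_h = (200·85.3 + 370·83.1 + 390·73.8 + 250·52.5 + 260·76.9)/1470 = 74.63129
V̂(ȳ_st) = Σ W_h² (1 − n_h/N_h) s_h²/n_h, with W_h = N_h/N and N = 1470:
  stratum A: (200/1470)²·(1 − 49/200)·13.18²/49 = 0.0495458
  stratum B: (370/1470)²·(1 − 16/370)·13.35²/16 = 0.67517
  stratum C: (390/1470)²·(1 − 40/390)·13.02²/40 = 0.267707
  stratum D: (250/1470)²·(1 − 33/250)·5.54²/33 = 0.0233491
  stratum E: (260/1470)²·(1 − 32/260)·14.42²/32 = 0.17826
V̂(ȳ_st) = 1.19403
SE(ȳ_st) = √1.19403 = 1.09272

ȳ_st ≈ 74.631, SE ≈ 1.09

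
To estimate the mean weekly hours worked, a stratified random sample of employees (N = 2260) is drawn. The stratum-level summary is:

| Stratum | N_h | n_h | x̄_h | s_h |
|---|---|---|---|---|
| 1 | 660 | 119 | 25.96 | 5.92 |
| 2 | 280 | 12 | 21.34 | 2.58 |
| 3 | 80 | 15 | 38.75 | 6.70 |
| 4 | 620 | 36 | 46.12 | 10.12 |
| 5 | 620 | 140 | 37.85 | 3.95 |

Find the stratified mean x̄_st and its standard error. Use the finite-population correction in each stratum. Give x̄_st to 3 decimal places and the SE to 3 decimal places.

x̄_st ≈ 34.633, SE ≈ 0.490

x̄_st = Σ W_h x̄_h = (660·25.96 + 280·21.34 + 80·38.75 + 620·46.12 + 620·37.85)/2260 = 34.63283
V̂(x̄_st) = Σ W_h² (1 − n_h/N_h) s_h²/n_h, with W_h = N_h/N and N = 2260:
  stratum 1: (660/2260)²·(1 − 119/660)·5.92²/119 = 0.0205883
  stratum 2: (280/2260)²·(1 − 12/280)·2.58²/12 = 0.00814956
  stratum 3: (80/2260)²·(1 − 15/80)·6.70²/15 = 0.00304681
  stratum 4: (620/2260)²·(1 − 36/620)·10.12²/36 = 0.201672
  stratum 5: (620/2260)²·(1 − 140/620)·3.95²/140 = 0.00649355
V̂(x̄_st) = 0.23995
SE(x̄_st) = √0.23995 = 0.489847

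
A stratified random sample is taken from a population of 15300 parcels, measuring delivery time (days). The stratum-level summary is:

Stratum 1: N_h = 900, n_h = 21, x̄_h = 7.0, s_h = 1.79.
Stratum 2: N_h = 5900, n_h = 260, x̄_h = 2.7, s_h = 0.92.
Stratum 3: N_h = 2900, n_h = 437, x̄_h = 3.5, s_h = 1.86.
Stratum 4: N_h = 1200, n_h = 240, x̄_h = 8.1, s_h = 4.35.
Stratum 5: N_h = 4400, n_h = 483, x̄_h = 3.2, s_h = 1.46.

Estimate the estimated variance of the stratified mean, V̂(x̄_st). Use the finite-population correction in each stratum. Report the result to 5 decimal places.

V̂(x̄_st) ≈ 0.00193

V̂(x̄_st) = Σ W_h² (1 − n_h/N_h) s_h²/n_h, with W_h = N_h/N and N = 15300:
  stratum 1: (900/15300)²·(1 − 21/900)·1.79²/21 = 0.000515627
  stratum 2: (5900/15300)²·(1 − 260/5900)·0.92²/260 = 0.000462754
  stratum 3: (2900/15300)²·(1 − 437/2900)·1.86²/437 = 0.000241559
  stratum 4: (1200/15300)²·(1 − 240/1200)·4.35²/240 = 0.000388005
  stratum 5: (4400/15300)²·(1 − 483/4400)·1.46²/483 = 0.000324924
V̂(x̄_st) = 0.00193287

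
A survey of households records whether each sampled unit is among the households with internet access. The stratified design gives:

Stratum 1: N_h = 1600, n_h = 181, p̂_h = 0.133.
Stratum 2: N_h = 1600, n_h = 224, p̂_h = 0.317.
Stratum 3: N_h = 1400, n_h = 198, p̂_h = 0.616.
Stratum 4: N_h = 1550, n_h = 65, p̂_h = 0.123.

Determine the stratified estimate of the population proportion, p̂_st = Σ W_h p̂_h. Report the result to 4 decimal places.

p̂_st ≈ 0.2883

N = 6150; stratum weights W_h = N_h/N.
p̂_st = Σ W_h p̂_h = (1600·0.133 + 1600·0.317 + 1400·0.616 + 1550·0.123)/6150 = 0.28830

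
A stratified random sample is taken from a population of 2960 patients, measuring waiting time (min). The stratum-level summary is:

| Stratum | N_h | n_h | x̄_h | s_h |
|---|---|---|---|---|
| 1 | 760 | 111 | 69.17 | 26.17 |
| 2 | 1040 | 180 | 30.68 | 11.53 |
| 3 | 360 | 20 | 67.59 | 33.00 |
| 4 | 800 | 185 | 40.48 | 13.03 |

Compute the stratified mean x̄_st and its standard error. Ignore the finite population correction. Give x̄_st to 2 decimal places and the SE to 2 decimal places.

x̄_st = Σ W_h x̄_h = (760·69.17 + 1040·30.68 + 360·67.59 + 800·40.48)/2960 = 47.70027
V̂(x̄_st) = Σ W_h² s_h²/n_h, with W_h = N_h/N and N = 2960:
  stratum 1: (760/2960)²·26.17²/111 = 0.406751
  stratum 2: (1040/2960)²·11.53²/180 = 0.0911737
  stratum 3: (360/2960)²·33.00²/20 = 0.805415
  stratum 4: (800/2960)²·13.03²/185 = 0.0670369
V̂(x̄_st) = 1.37038
SE(x̄_st) = √1.37038 = 1.17063

x̄_st ≈ 47.70, SE ≈ 1.17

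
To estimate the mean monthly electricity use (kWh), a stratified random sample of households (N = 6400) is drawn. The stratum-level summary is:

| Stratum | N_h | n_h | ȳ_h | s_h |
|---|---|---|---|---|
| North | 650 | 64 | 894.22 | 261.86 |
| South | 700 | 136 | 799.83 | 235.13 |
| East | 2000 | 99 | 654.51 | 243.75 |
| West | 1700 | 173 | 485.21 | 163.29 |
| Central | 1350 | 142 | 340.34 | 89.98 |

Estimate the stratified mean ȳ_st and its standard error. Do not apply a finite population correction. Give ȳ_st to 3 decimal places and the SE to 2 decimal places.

ȳ_st = Σ W_h ȳ_h = (650·894.22 + 700·799.83 + 2000·654.51 + 1700·485.21 + 1350·340.34)/6400 = 583.50937
V̂(ȳ_st) = Σ W_h² s_h²/n_h, with W_h = N_h/N and N = 6400:
  stratum North: (650/6400)²·261.86²/64 = 11.0516
  stratum South: (700/6400)²·235.13²/136 = 4.8631
  stratum East: (2000/6400)²·243.75²/99 = 58.6076
  stratum West: (1700/6400)²·163.29²/173 = 10.8745
  stratum Central: (1350/6400)²·89.98²/142 = 2.53695
V̂(ȳ_st) = 87.9338
SE(ȳ_st) = √87.9338 = 9.3773

ȳ_st ≈ 583.509, SE ≈ 9.38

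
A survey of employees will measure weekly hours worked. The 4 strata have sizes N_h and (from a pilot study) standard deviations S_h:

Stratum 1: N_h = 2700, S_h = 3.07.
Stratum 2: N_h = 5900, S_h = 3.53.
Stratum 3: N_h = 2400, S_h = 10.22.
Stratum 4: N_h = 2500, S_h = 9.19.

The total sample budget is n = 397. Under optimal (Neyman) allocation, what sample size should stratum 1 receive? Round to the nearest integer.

Neyman allocation: n_h = n · N_h S_h / Σ N_i S_i, with n = 397.
  stratum 1: N_h·S_h = 2700·3.07 = 8289.00
  stratum 2: N_h·S_h = 5900·3.53 = 20827.00
  stratum 3: N_h·S_h = 2400·10.22 = 24528.00
  stratum 4: N_h·S_h = 2500·9.19 = 22975.00
Σ N_h S_h = 76619.00
n for stratum 1 = 397·8289.00/76619.00 = 42.949 → 43

43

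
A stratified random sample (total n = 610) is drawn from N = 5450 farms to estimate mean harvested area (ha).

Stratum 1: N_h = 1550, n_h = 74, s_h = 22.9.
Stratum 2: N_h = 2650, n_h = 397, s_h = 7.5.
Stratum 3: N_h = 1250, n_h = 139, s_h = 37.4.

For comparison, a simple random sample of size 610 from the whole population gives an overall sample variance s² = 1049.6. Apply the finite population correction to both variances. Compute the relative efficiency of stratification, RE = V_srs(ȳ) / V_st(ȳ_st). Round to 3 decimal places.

RE ≈ 1.463

V̂(ȳ_st) = Σ W_h² (1 − n_h/N_h) s_h²/n_h, with W_h = N_h/N and N = 5450:
  stratum 1: (1550/5450)²·(1 − 74/1550)·22.9²/74 = 0.545839
  stratum 2: (2650/5450)²·(1 − 397/2650)·7.5²/397 = 0.0284804
  stratum 3: (1250/5450)²·(1 − 139/1250)·37.4²/139 = 0.4705
V_st = 1.04482
V_srs = (1 − 610/5450)·1049.6/610 = 1.52807
Relative efficiency = V_srs / V_st = 1.52807/1.04482 = 1.4625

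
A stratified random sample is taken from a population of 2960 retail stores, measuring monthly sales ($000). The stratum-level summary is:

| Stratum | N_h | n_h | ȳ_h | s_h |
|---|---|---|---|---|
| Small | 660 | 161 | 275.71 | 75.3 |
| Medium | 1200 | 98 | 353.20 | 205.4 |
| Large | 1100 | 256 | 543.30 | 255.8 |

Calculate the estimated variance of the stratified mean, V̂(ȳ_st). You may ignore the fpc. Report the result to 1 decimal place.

V̂(ȳ_st) ≈ 107.8

V̂(ȳ_st) = Σ W_h² s_h²/n_h, with W_h = N_h/N and N = 2960:
  stratum Small: (660/2960)²·75.3²/161 = 1.75093
  stratum Medium: (1200/2960)²·205.4²/98 = 70.7545
  stratum Large: (1100/2960)²·255.8²/256 = 35.2991
V̂(ȳ_st) = 107.804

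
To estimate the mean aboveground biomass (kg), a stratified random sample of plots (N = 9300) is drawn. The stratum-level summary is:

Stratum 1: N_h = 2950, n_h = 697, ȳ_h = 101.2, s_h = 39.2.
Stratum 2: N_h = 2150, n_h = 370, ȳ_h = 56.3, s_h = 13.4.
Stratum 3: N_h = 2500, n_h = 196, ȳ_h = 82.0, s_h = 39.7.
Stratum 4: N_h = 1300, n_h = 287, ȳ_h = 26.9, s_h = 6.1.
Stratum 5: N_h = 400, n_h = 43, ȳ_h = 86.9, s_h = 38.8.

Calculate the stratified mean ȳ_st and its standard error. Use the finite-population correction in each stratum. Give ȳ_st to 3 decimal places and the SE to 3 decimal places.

ȳ_st ≈ 74.658, SE ≈ 0.887

ȳ_st = Σ W_h ȳ_h = (2950·101.2 + 2150·56.3 + 2500·82.0 + 1300·26.9 + 400·86.9)/9300 = 74.65753
V̂(ȳ_st) = Σ W_h² (1 − n_h/N_h) s_h²/n_h, with W_h = N_h/N and N = 9300:
  stratum 1: (2950/9300)²·(1 − 697/2950)·39.2²/697 = 0.169417
  stratum 2: (2150/9300)²·(1 − 370/2150)·13.4²/370 = 0.0214734
  stratum 3: (2500/9300)²·(1 − 196/2500)·39.7²/196 = 0.535527
  stratum 4: (1300/9300)²·(1 − 287/1300)·6.1²/287 = 0.00197408
  stratum 5: (400/9300)²·(1 − 43/400)·38.8²/43 = 0.0578039
V̂(ȳ_st) = 0.786195
SE(ȳ_st) = √0.786195 = 0.886677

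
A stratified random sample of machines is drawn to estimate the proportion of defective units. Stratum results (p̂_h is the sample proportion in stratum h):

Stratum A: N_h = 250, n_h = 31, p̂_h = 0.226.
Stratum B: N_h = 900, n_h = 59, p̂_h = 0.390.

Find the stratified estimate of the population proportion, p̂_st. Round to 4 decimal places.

N = 1150; stratum weights W_h = N_h/N.
p̂_st = Σ W_h p̂_h = (250·0.226 + 900·0.390)/1150 = 0.35435

p̂_st ≈ 0.3543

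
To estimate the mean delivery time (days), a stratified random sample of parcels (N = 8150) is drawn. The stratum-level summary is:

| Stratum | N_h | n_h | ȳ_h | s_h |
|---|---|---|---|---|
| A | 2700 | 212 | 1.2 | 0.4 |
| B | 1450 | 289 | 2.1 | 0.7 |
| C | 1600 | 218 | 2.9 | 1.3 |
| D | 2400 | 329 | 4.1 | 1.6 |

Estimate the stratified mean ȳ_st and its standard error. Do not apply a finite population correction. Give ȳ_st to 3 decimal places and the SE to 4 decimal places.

ȳ_st = Σ W_h ȳ_h = (2700·1.2 + 1450·2.1 + 1600·2.9 + 2400·4.1)/8150 = 2.54785
V̂(ȳ_st) = Σ W_h² s_h²/n_h, with W_h = N_h/N and N = 8150:
  stratum A: (2700/8150)²·0.4²/212 = 8.28317e-05
  stratum B: (1450/8150)²·0.7²/289 = 5.36684e-05
  stratum C: (1600/8150)²·1.3²/218 = 0.000298782
  stratum D: (2400/8150)²·1.6²/329 = 0.000674763
V̂(ȳ_st) = 0.00111005
SE(ȳ_st) = √0.00111005 = 0.0333173

ȳ_st ≈ 2.548, SE ≈ 0.0333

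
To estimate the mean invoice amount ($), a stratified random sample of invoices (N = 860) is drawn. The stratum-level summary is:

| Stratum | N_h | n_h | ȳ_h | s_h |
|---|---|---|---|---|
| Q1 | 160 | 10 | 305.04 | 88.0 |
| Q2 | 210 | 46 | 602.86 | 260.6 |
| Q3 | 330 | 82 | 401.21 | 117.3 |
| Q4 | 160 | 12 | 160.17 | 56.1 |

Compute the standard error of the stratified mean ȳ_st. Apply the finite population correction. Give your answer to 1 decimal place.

SE(ȳ_st) ≈ 11.0

V̂(ȳ_st) = Σ W_h² (1 − n_h/N_h) s_h²/n_h, with W_h = N_h/N and N = 860:
  stratum Q1: (160/860)²·(1 − 10/160)·88.0²/10 = 25.1293
  stratum Q2: (210/860)²·(1 − 46/210)·260.6²/46 = 68.7476
  stratum Q3: (330/860)²·(1 − 82/330)·117.3²/82 = 18.5674
  stratum Q4: (160/860)²·(1 − 12/160)·56.1²/12 = 8.3971
V̂(ȳ_st) = 120.841
SE(ȳ_st) = √120.841 = 10.9928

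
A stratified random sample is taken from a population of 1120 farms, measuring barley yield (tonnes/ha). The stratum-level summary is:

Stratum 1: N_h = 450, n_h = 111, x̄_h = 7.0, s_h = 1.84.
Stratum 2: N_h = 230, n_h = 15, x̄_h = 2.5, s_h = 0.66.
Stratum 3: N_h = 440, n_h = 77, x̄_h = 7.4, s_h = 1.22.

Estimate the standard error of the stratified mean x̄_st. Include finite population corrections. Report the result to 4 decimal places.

V̂(x̄_st) = Σ W_h² (1 − n_h/N_h) s_h²/n_h, with W_h = N_h/N and N = 1120:
  stratum 1: (450/1120)²·(1 − 111/450)·1.84²/111 = 0.00370927
  stratum 2: (230/1120)²·(1 − 15/230)·0.66²/15 = 0.00114479
  stratum 3: (440/1120)²·(1 − 77/440)·1.22²/77 = 0.00246123
V̂(x̄_st) = 0.0073153
SE(x̄_st) = √0.0073153 = 0.0855295

SE(x̄_st) ≈ 0.0855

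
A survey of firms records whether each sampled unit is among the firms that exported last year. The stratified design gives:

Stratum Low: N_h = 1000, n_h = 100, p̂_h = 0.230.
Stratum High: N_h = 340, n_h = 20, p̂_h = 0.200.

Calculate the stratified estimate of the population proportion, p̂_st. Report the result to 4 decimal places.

p̂_st ≈ 0.2224

N = 1340; stratum weights W_h = N_h/N.
p̂_st = Σ W_h p̂_h = (1000·0.230 + 340·0.200)/1340 = 0.22239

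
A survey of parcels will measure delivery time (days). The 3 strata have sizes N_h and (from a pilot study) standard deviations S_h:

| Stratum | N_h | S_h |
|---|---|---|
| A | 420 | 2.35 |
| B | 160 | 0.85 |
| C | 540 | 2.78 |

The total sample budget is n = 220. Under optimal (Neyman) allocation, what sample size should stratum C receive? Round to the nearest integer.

Neyman allocation: n_h = n · N_h S_h / Σ N_i S_i, with n = 220.
  stratum A: N_h·S_h = 420·2.35 = 987.00
  stratum B: N_h·S_h = 160·0.85 = 136.00
  stratum C: N_h·S_h = 540·2.78 = 1501.20
Σ N_h S_h = 2624.20
n for stratum C = 220·1501.20/2624.20 = 125.853 → 126

126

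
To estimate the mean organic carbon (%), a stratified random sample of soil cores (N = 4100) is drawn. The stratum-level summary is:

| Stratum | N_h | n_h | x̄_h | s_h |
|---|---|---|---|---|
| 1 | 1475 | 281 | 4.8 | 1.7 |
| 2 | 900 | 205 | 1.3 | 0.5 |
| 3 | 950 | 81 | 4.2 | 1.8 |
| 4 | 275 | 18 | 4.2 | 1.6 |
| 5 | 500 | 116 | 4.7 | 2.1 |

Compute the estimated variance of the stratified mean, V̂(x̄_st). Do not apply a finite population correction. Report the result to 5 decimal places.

V̂(x̄_st) = Σ W_h² s_h²/n_h, with W_h = N_h/N and N = 4100:
  stratum 1: (1475/4100)²·1.7²/281 = 0.00133109
  stratum 2: (900/4100)²·0.5²/205 = 5.87629e-05
  stratum 3: (950/4100)²·1.8²/81 = 0.00214753
  stratum 4: (275/4100)²·1.6²/18 = 0.000639831
  stratum 5: (500/4100)²·2.1²/116 = 0.000565396
V̂(x̄_st) = 0.00474261

V̂(x̄_st) ≈ 0.00474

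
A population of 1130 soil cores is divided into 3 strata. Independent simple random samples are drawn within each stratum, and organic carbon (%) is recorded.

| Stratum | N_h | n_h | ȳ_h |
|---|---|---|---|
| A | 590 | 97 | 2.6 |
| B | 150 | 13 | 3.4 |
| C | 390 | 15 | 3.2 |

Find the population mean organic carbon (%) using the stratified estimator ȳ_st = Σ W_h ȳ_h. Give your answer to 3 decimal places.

N = Σ N_h = 1130. Stratum weights W_h = N_h/N.
ȳ_st = (590·2.6 + 150·3.4 + 390·3.2) / 1130 = 2.91327

ȳ_st ≈ 2.913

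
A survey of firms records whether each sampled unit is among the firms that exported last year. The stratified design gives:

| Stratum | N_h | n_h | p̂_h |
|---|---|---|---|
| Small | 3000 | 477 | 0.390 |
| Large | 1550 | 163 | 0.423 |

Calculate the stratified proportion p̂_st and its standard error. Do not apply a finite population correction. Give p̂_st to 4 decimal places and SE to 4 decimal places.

N = 4550; stratum weights W_h = N_h/N.
p̂_st = Σ W_h p̂_h = (3000·0.390 + 1550·0.423)/4550 = 0.40124
V̂(p̂_st) = Σ W_h² p̂_h(1−p̂_h)/(n_h−1):
  stratum Small: (3000/4550)²·0.390·0.610/476 = 0.000217274
  stratum Large: (1550/4550)²·0.423·0.577/162 = 0.00017484
V̂(p̂_st) = 0.000392114; SE = √V̂ = 0.0198019

p̂_st ≈ 0.4012, SE ≈ 0.0198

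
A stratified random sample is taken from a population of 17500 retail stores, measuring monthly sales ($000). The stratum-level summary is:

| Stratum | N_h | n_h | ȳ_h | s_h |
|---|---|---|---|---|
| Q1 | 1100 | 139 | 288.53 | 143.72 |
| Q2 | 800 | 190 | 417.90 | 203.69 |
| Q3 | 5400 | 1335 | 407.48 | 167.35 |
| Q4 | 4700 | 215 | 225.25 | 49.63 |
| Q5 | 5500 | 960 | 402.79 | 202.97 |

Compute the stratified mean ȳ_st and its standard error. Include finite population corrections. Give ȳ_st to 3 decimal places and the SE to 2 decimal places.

ȳ_st ≈ 350.064, SE ≈ 2.58

ȳ_st = Σ W_h ȳ_h = (1100·288.53 + 800·417.90 + 5400·407.48 + 4700·225.25 + 5500·402.79)/17500 = 350.06371
V̂(ȳ_st) = Σ W_h² (1 − n_h/N_h) s_h²/n_h, with W_h = N_h/N and N = 17500:
  stratum Q1: (1100/17500)²·(1 − 139/1100)·143.72²/139 = 0.512932
  stratum Q2: (800/17500)²·(1 − 190/800)·203.69²/190 = 0.34796
  stratum Q3: (5400/17500)²·(1 − 1335/5400)·167.35²/1335 = 1.50366
  stratum Q4: (4700/17500)²·(1 − 215/4700)·49.63²/215 = 0.788559
  stratum Q5: (5500/17500)²·(1 − 960/5500)·202.97²/960 = 3.49893
V̂(ȳ_st) = 6.65203
SE(ȳ_st) = √6.65203 = 2.57915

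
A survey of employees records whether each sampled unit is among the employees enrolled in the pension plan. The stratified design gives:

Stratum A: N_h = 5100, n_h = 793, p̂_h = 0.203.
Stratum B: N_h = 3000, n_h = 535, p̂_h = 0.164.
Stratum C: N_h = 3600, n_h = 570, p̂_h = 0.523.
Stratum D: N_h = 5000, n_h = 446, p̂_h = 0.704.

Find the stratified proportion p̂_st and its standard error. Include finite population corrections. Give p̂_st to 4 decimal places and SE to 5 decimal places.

N = 16700; stratum weights W_h = N_h/N.
p̂_st = Σ W_h p̂_h = (5100·0.203 + 3000·0.164 + 3600·0.523 + 5000·0.704)/16700 = 0.41498
V̂(p̂_st) = Σ W_h² (1 − n_h/N_h) p̂_h(1−p̂_h)/(n_h−1):
  stratum A: (5100/16700)²·(1 − 793/5100)·0.203·0.797/792 = 1.60895e-05
  stratum B: (3000/16700)²·(1 − 535/3000)·0.164·0.836/534 = 6.80791e-06
  stratum C: (3600/16700)²·(1 − 570/3600)·0.523·0.477/569 = 1.71483e-05
  stratum D: (5000/16700)²·(1 − 446/5000)·0.704·0.296/445 = 3.82327e-05
V̂(p̂_st) = 7.82783e-05; SE = √V̂ = 0.0088475

p̂_st ≈ 0.4150, SE ≈ 0.00885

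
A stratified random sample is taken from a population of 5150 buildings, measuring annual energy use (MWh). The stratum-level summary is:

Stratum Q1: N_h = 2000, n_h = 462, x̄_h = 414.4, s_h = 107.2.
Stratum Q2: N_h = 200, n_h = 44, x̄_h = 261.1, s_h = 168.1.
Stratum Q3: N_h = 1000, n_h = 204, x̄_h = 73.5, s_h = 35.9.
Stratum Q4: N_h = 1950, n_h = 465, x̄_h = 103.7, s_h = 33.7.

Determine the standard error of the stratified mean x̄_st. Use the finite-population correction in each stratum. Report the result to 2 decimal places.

V̂(x̄_st) = Σ W_h² (1 − n_h/N_h) s_h²/n_h, with W_h = N_h/N and N = 5150:
  stratum Q1: (2000/5150)²·(1 − 462/2000)·107.2²/462 = 2.88482
  stratum Q2: (200/5150)²·(1 − 44/200)·168.1²/44 = 0.75548
  stratum Q3: (1000/5150)²·(1 − 204/1000)·35.9²/204 = 0.189608
  stratum Q4: (1950/5150)²·(1 − 465/1950)·33.7²/465 = 0.266657
V̂(x̄_st) = 4.09657
SE(x̄_st) = √4.09657 = 2.024

SE(x̄_st) ≈ 2.02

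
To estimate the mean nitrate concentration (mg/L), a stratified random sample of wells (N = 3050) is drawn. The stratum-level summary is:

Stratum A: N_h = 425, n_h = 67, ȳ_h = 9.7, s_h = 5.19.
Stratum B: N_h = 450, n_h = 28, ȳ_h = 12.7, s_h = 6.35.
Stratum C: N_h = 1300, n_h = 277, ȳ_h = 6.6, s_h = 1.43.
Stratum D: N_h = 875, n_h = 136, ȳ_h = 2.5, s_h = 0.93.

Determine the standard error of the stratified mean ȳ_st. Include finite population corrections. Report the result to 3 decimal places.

V̂(ȳ_st) = Σ W_h² (1 − n_h/N_h) s_h²/n_h, with W_h = N_h/N and N = 3050:
  stratum A: (425/3050)²·(1 − 67/425)·5.19²/67 = 0.00657555
  stratum B: (450/3050)²·(1 − 28/450)·6.35²/28 = 0.0293978
  stratum C: (1300/3050)²·(1 − 277/1300)·1.43²/277 = 0.00105539
  stratum D: (875/3050)²·(1 − 136/875)·0.93²/136 = 0.000442059
V̂(ȳ_st) = 0.0374708
SE(ȳ_st) = √0.0374708 = 0.193574

SE(ȳ_st) ≈ 0.194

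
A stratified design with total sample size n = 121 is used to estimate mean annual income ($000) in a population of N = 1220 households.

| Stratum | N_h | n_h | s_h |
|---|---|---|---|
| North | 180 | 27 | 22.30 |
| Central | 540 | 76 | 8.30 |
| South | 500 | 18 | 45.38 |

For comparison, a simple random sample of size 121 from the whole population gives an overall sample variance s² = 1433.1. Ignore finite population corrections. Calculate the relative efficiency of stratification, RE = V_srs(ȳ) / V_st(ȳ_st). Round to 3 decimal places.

RE ≈ 0.598

V̂(ȳ_st) = Σ W_h² s_h²/n_h, with W_h = N_h/N and N = 1220:
  stratum North: (180/1220)²·22.30²/27 = 0.400933
  stratum Central: (540/1220)²·8.30²/76 = 0.177587
  stratum South: (500/1220)²·45.38²/18 = 19.2166
V_st = 19.7951
V_srs = s²/n = 1433.1/121 = 11.8438
Relative efficiency = V_srs / V_st = 11.8438/19.7951 = 0.5983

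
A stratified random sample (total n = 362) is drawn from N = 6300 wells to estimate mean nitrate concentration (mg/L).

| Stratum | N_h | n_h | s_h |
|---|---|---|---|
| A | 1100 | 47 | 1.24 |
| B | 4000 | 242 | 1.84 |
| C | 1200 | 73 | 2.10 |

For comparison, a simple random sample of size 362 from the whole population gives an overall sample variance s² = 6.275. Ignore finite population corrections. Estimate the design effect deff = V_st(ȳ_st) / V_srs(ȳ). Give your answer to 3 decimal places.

V̂(ȳ_st) = Σ W_h² s_h²/n_h, with W_h = N_h/N and N = 6300:
  stratum A: (1100/6300)²·1.24²/47 = 0.000997355
  stratum B: (4000/6300)²·1.84²/242 = 0.00563974
  stratum C: (1200/6300)²·2.10²/73 = 0.00219178
V_st = 0.00882888
V_srs = s²/n = 6.275/362 = 0.0173343
deff = V_st / V_srs = 0.00882888/0.0173343 = 0.5093

deff ≈ 0.509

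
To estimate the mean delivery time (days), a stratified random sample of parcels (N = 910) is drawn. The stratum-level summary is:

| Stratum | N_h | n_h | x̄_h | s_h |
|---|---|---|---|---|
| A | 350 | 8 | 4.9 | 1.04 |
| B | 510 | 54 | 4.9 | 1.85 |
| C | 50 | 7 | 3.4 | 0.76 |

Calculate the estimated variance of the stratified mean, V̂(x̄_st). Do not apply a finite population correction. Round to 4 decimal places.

V̂(x̄_st) = Σ W_h² s_h²/n_h, with W_h = N_h/N and N = 910:
  stratum A: (350/910)²·1.04²/8 = 0.02
  stratum B: (510/910)²·1.85²/54 = 0.0199071
  stratum C: (50/910)²·0.76²/7 = 0.000249107
V̂(x̄_st) = 0.0401562

V̂(x̄_st) ≈ 0.0402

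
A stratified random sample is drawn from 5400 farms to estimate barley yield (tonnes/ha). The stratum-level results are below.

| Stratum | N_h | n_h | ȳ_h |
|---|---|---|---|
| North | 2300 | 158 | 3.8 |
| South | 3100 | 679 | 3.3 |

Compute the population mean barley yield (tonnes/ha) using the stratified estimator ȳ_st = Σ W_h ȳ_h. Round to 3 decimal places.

ȳ_st ≈ 3.513

N = Σ N_h = 5400. Stratum weights W_h = N_h/N.
ȳ_st = (2300·3.8 + 3100·3.3) / 5400 = 3.51296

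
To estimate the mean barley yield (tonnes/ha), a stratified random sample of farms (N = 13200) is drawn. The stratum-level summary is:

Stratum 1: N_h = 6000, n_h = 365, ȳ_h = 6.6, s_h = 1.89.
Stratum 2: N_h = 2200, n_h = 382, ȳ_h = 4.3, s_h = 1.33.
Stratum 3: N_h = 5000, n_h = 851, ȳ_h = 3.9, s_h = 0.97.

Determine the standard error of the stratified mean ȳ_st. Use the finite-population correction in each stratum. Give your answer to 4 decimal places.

SE(ȳ_st) ≈ 0.0462

V̂(ȳ_st) = Σ W_h² (1 − n_h/N_h) s_h²/n_h, with W_h = N_h/N and N = 13200:
  stratum 1: (6000/13200)²·(1 − 365/6000)·1.89²/365 = 0.00189901
  stratum 2: (2200/13200)²·(1 − 382/2200)·1.33²/382 = 0.000106294
  stratum 3: (5000/13200)²·(1 − 851/5000)·0.97²/851 = 0.000131637
V̂(ȳ_st) = 0.00213694
SE(ȳ_st) = √0.00213694 = 0.0462271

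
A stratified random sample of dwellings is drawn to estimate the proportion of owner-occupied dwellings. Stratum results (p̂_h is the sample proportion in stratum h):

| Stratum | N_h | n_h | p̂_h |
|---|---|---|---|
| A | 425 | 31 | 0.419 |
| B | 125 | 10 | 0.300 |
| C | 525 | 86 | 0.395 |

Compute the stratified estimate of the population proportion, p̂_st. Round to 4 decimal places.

N = 1075; stratum weights W_h = N_h/N.
p̂_st = Σ W_h p̂_h = (425·0.419 + 125·0.300 + 525·0.395)/1075 = 0.39344

p̂_st ≈ 0.3934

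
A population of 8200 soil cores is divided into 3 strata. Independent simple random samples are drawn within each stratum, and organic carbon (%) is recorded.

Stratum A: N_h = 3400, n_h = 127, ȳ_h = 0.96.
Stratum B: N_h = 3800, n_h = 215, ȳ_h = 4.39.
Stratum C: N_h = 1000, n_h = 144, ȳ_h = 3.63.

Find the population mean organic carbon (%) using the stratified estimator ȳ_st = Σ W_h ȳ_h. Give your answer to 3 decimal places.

ȳ_st ≈ 2.875

N = Σ N_h = 8200. Stratum weights W_h = N_h/N.
ȳ_st = (3400·0.96 + 3800·4.39 + 1000·3.63) / 8200 = 2.87512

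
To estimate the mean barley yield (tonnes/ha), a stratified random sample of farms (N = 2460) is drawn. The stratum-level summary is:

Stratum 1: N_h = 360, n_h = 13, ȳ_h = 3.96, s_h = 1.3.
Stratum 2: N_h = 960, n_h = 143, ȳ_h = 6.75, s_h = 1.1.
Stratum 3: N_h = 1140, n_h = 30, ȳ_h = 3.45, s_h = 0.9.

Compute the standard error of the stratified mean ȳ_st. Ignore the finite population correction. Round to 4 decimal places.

SE(ȳ_st) ≈ 0.0994

V̂(ȳ_st) = Σ W_h² s_h²/n_h, with W_h = N_h/N and N = 2460:
  stratum 1: (360/2460)²·1.3²/13 = 0.00278406
  stratum 2: (960/2460)²·1.1²/143 = 0.00128861
  stratum 3: (1140/2460)²·0.9²/30 = 0.00579833
V̂(ȳ_st) = 0.009871
SE(ȳ_st) = √0.009871 = 0.0993529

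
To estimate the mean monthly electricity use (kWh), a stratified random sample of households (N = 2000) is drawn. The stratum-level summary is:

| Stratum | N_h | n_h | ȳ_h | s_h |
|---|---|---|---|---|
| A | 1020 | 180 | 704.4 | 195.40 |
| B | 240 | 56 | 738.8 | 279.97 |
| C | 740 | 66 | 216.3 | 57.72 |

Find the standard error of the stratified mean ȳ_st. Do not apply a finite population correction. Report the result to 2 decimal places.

V̂(ȳ_st) = Σ W_h² s_h²/n_h, with W_h = N_h/N and N = 2000:
  stratum A: (1020/2000)²·195.40²/180 = 55.1718
  stratum B: (240/2000)²·279.97²/56 = 20.1557
  stratum C: (740/2000)²·57.72²/66 = 6.91054
V̂(ȳ_st) = 82.238
SE(ȳ_st) = √82.238 = 9.06852

SE(ȳ_st) ≈ 9.07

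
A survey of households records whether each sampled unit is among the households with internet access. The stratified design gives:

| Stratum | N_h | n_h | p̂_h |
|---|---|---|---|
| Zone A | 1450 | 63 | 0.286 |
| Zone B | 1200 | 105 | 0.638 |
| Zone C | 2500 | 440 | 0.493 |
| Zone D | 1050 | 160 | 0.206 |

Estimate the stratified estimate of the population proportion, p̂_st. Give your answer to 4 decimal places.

p̂_st ≈ 0.4240

N = 6200; stratum weights W_h = N_h/N.
p̂_st = Σ W_h p̂_h = (1450·0.286 + 1200·0.638 + 2500·0.493 + 1050·0.206)/6200 = 0.42405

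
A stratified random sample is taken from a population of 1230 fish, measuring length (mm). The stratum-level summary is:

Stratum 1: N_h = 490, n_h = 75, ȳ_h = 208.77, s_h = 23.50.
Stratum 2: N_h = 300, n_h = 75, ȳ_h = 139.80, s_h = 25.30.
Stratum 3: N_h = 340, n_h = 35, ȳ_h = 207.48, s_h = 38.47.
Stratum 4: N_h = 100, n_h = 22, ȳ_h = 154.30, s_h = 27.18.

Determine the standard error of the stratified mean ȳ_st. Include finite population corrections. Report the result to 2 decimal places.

SE(ȳ_st) ≈ 2.11

V̂(ȳ_st) = Σ W_h² (1 − n_h/N_h) s_h²/n_h, with W_h = N_h/N and N = 1230:
  stratum 1: (490/1230)²·(1 − 75/490)·23.50²/75 = 0.989711
  stratum 2: (300/1230)²·(1 − 75/300)·25.30²/75 = 0.380779
  stratum 3: (340/1230)²·(1 − 35/340)·38.47²/35 = 2.89831
  stratum 4: (100/1230)²·(1 − 22/100)·27.18²/22 = 0.173125
V̂(ȳ_st) = 4.44193
SE(ȳ_st) = √4.44193 = 2.10759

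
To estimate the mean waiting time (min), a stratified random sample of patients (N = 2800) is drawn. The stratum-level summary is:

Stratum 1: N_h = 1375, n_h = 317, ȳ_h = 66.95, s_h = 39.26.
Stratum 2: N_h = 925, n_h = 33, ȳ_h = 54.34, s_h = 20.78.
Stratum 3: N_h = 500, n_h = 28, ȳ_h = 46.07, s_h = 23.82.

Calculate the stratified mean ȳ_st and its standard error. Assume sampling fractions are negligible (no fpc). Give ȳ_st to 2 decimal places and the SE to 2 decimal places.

ȳ_st ≈ 59.06, SE ≈ 1.80

ȳ_st = Σ W_h ȳ_h = (1375·66.95 + 925·54.34 + 500·46.07)/2800 = 59.05562
V̂(ȳ_st) = Σ W_h² s_h²/n_h, with W_h = N_h/N and N = 2800:
  stratum 1: (1375/2800)²·39.26²/317 = 1.17255
  stratum 2: (925/2800)²·20.78²/33 = 1.42805
  stratum 3: (500/2800)²·23.82²/28 = 0.646174
V̂(ȳ_st) = 3.24678
SE(ȳ_st) = √3.24678 = 1.80188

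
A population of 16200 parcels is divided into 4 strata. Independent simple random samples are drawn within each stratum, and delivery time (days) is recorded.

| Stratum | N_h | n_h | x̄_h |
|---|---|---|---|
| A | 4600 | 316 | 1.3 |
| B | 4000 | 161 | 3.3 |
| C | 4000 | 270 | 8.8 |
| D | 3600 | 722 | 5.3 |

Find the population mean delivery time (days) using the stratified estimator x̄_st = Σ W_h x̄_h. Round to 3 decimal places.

x̄_st ≈ 4.535

N = Σ N_h = 16200. Stratum weights W_h = N_h/N.
x̄_st = (4600·1.3 + 4000·3.3 + 4000·8.8 + 3600·5.3) / 16200 = 4.53457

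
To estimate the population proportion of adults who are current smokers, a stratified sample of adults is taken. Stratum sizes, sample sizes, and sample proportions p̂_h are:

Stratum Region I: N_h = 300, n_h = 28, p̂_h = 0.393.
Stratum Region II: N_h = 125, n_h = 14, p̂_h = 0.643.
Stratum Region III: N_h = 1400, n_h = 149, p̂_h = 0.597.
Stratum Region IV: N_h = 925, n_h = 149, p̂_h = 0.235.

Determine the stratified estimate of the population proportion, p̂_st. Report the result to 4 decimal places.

N = 2750; stratum weights W_h = N_h/N.
p̂_st = Σ W_h p̂_h = (300·0.393 + 125·0.643 + 1400·0.597 + 925·0.235)/2750 = 0.45507

p̂_st ≈ 0.4551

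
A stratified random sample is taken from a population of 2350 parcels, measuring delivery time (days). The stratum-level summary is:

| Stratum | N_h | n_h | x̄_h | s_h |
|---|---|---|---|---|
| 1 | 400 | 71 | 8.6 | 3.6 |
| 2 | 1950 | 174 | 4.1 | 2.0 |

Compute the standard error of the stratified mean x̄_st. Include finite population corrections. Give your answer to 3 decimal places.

V̂(x̄_st) = Σ W_h² (1 − n_h/N_h) s_h²/n_h, with W_h = N_h/N and N = 2350:
  stratum 1: (400/2350)²·(1 − 71/400)·3.6²/71 = 0.00434978
  stratum 2: (1950/2350)²·(1 − 174/1950)·2.0²/174 = 0.0144163
V̂(x̄_st) = 0.018766
SE(x̄_st) = √0.018766 = 0.136989

SE(x̄_st) ≈ 0.137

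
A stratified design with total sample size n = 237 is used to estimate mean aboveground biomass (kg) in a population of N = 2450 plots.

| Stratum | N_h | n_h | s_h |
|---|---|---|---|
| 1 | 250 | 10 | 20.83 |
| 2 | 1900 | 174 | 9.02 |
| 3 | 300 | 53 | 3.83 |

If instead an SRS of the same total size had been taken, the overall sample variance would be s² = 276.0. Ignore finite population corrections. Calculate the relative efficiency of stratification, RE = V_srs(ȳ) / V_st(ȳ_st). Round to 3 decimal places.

V̂(ȳ_st) = Σ W_h² s_h²/n_h, with W_h = N_h/N and N = 2450:
  stratum 1: (250/2450)²·20.83²/10 = 0.451779
  stratum 2: (1900/2450)²·9.02²/174 = 0.281215
  stratum 3: (300/2450)²·3.83²/53 = 0.00414985
V_st = 0.737144
V_srs = s²/n = 276.0/237 = 1.16456
Relative efficiency = V_srs / V_st = 1.16456/0.737144 = 1.5798

RE ≈ 1.580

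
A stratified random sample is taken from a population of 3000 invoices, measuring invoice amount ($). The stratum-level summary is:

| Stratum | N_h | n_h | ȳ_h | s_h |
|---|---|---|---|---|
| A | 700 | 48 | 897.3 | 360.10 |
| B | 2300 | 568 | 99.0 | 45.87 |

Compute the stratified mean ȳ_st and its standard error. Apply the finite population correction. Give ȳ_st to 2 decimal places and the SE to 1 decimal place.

ȳ_st ≈ 285.27, SE ≈ 11.8

ȳ_st = Σ W_h ȳ_h = (700·897.3 + 2300·99.0)/3000 = 285.27000
V̂(ȳ_st) = Σ W_h² (1 − n_h/N_h) s_h²/n_h, with W_h = N_h/N and N = 3000:
  stratum A: (700/3000)²·(1 − 48/700)·360.10²/48 = 136.996
  stratum B: (2300/3000)²·(1 − 568/2300)·45.87²/568 = 1.63962
V̂(ȳ_st) = 138.636
SE(ȳ_st) = √138.636 = 11.7744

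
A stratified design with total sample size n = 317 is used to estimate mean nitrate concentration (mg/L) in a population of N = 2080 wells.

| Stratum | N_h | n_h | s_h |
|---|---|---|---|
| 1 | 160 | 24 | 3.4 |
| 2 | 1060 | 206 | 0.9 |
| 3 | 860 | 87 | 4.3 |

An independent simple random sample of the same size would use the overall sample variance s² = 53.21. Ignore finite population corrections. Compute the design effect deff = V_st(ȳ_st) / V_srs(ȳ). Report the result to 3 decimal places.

deff ≈ 0.240

V̂(ȳ_st) = Σ W_h² s_h²/n_h, with W_h = N_h/N and N = 2080:
  stratum 1: (160/2080)²·3.4²/24 = 0.0028501
  stratum 2: (1060/2080)²·0.9²/206 = 0.00102118
  stratum 3: (860/2080)²·4.3²/87 = 0.0363319
V_st = 0.0402032
V_srs = s²/n = 53.21/317 = 0.167855
deff = V_st / V_srs = 0.0402032/0.167855 = 0.2395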